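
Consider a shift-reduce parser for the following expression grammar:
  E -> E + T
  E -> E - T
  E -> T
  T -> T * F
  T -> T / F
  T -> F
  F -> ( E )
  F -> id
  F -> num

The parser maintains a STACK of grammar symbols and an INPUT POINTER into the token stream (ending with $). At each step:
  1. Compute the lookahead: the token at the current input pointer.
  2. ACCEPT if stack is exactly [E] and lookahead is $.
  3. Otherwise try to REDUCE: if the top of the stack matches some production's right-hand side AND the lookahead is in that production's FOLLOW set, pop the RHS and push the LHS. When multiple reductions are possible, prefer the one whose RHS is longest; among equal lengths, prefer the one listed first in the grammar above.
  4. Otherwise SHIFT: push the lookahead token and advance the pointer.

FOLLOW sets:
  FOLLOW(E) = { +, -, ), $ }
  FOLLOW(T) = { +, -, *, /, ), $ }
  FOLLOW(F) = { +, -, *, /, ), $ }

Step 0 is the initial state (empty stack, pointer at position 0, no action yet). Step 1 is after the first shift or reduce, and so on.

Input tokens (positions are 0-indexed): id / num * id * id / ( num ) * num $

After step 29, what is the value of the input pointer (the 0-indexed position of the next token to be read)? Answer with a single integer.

Answer: 13

Derivation:
Step 1: shift id. Stack=[id] ptr=1 lookahead=/ remaining=[/ num * id * id / ( num ) * num $]
Step 2: reduce F->id. Stack=[F] ptr=1 lookahead=/ remaining=[/ num * id * id / ( num ) * num $]
Step 3: reduce T->F. Stack=[T] ptr=1 lookahead=/ remaining=[/ num * id * id / ( num ) * num $]
Step 4: shift /. Stack=[T /] ptr=2 lookahead=num remaining=[num * id * id / ( num ) * num $]
Step 5: shift num. Stack=[T / num] ptr=3 lookahead=* remaining=[* id * id / ( num ) * num $]
Step 6: reduce F->num. Stack=[T / F] ptr=3 lookahead=* remaining=[* id * id / ( num ) * num $]
Step 7: reduce T->T / F. Stack=[T] ptr=3 lookahead=* remaining=[* id * id / ( num ) * num $]
Step 8: shift *. Stack=[T *] ptr=4 lookahead=id remaining=[id * id / ( num ) * num $]
Step 9: shift id. Stack=[T * id] ptr=5 lookahead=* remaining=[* id / ( num ) * num $]
Step 10: reduce F->id. Stack=[T * F] ptr=5 lookahead=* remaining=[* id / ( num ) * num $]
Step 11: reduce T->T * F. Stack=[T] ptr=5 lookahead=* remaining=[* id / ( num ) * num $]
Step 12: shift *. Stack=[T *] ptr=6 lookahead=id remaining=[id / ( num ) * num $]
Step 13: shift id. Stack=[T * id] ptr=7 lookahead=/ remaining=[/ ( num ) * num $]
Step 14: reduce F->id. Stack=[T * F] ptr=7 lookahead=/ remaining=[/ ( num ) * num $]
Step 15: reduce T->T * F. Stack=[T] ptr=7 lookahead=/ remaining=[/ ( num ) * num $]
Step 16: shift /. Stack=[T /] ptr=8 lookahead=( remaining=[( num ) * num $]
Step 17: shift (. Stack=[T / (] ptr=9 lookahead=num remaining=[num ) * num $]
Step 18: shift num. Stack=[T / ( num] ptr=10 lookahead=) remaining=[) * num $]
Step 19: reduce F->num. Stack=[T / ( F] ptr=10 lookahead=) remaining=[) * num $]
Step 20: reduce T->F. Stack=[T / ( T] ptr=10 lookahead=) remaining=[) * num $]
Step 21: reduce E->T. Stack=[T / ( E] ptr=10 lookahead=) remaining=[) * num $]
Step 22: shift ). Stack=[T / ( E )] ptr=11 lookahead=* remaining=[* num $]
Step 23: reduce F->( E ). Stack=[T / F] ptr=11 lookahead=* remaining=[* num $]
Step 24: reduce T->T / F. Stack=[T] ptr=11 lookahead=* remaining=[* num $]
Step 25: shift *. Stack=[T *] ptr=12 lookahead=num remaining=[num $]
Step 26: shift num. Stack=[T * num] ptr=13 lookahead=$ remaining=[$]
Step 27: reduce F->num. Stack=[T * F] ptr=13 lookahead=$ remaining=[$]
Step 28: reduce T->T * F. Stack=[T] ptr=13 lookahead=$ remaining=[$]
Step 29: reduce E->T. Stack=[E] ptr=13 lookahead=$ remaining=[$]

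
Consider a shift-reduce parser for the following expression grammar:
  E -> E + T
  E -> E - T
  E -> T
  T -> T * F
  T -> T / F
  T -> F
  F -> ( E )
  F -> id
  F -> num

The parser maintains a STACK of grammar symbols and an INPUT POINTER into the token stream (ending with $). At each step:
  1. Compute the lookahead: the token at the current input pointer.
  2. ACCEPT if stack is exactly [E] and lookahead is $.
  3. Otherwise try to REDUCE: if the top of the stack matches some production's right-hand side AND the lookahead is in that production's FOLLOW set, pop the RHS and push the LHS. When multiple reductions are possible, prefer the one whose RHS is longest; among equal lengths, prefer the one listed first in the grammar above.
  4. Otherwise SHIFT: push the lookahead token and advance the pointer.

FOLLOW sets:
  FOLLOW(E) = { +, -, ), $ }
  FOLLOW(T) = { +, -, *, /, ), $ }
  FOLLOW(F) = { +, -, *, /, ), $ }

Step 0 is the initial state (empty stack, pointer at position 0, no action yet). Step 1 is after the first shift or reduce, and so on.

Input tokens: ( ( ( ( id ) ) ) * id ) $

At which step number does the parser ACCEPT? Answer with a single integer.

Answer: 29

Derivation:
Step 1: shift (. Stack=[(] ptr=1 lookahead=( remaining=[( ( ( id ) ) ) * id ) $]
Step 2: shift (. Stack=[( (] ptr=2 lookahead=( remaining=[( ( id ) ) ) * id ) $]
Step 3: shift (. Stack=[( ( (] ptr=3 lookahead=( remaining=[( id ) ) ) * id ) $]
Step 4: shift (. Stack=[( ( ( (] ptr=4 lookahead=id remaining=[id ) ) ) * id ) $]
Step 5: shift id. Stack=[( ( ( ( id] ptr=5 lookahead=) remaining=[) ) ) * id ) $]
Step 6: reduce F->id. Stack=[( ( ( ( F] ptr=5 lookahead=) remaining=[) ) ) * id ) $]
Step 7: reduce T->F. Stack=[( ( ( ( T] ptr=5 lookahead=) remaining=[) ) ) * id ) $]
Step 8: reduce E->T. Stack=[( ( ( ( E] ptr=5 lookahead=) remaining=[) ) ) * id ) $]
Step 9: shift ). Stack=[( ( ( ( E )] ptr=6 lookahead=) remaining=[) ) * id ) $]
Step 10: reduce F->( E ). Stack=[( ( ( F] ptr=6 lookahead=) remaining=[) ) * id ) $]
Step 11: reduce T->F. Stack=[( ( ( T] ptr=6 lookahead=) remaining=[) ) * id ) $]
Step 12: reduce E->T. Stack=[( ( ( E] ptr=6 lookahead=) remaining=[) ) * id ) $]
Step 13: shift ). Stack=[( ( ( E )] ptr=7 lookahead=) remaining=[) * id ) $]
Step 14: reduce F->( E ). Stack=[( ( F] ptr=7 lookahead=) remaining=[) * id ) $]
Step 15: reduce T->F. Stack=[( ( T] ptr=7 lookahead=) remaining=[) * id ) $]
Step 16: reduce E->T. Stack=[( ( E] ptr=7 lookahead=) remaining=[) * id ) $]
Step 17: shift ). Stack=[( ( E )] ptr=8 lookahead=* remaining=[* id ) $]
Step 18: reduce F->( E ). Stack=[( F] ptr=8 lookahead=* remaining=[* id ) $]
Step 19: reduce T->F. Stack=[( T] ptr=8 lookahead=* remaining=[* id ) $]
Step 20: shift *. Stack=[( T *] ptr=9 lookahead=id remaining=[id ) $]
Step 21: shift id. Stack=[( T * id] ptr=10 lookahead=) remaining=[) $]
Step 22: reduce F->id. Stack=[( T * F] ptr=10 lookahead=) remaining=[) $]
Step 23: reduce T->T * F. Stack=[( T] ptr=10 lookahead=) remaining=[) $]
Step 24: reduce E->T. Stack=[( E] ptr=10 lookahead=) remaining=[) $]
Step 25: shift ). Stack=[( E )] ptr=11 lookahead=$ remaining=[$]
Step 26: reduce F->( E ). Stack=[F] ptr=11 lookahead=$ remaining=[$]
Step 27: reduce T->F. Stack=[T] ptr=11 lookahead=$ remaining=[$]
Step 28: reduce E->T. Stack=[E] ptr=11 lookahead=$ remaining=[$]
Step 29: accept. Stack=[E] ptr=11 lookahead=$ remaining=[$]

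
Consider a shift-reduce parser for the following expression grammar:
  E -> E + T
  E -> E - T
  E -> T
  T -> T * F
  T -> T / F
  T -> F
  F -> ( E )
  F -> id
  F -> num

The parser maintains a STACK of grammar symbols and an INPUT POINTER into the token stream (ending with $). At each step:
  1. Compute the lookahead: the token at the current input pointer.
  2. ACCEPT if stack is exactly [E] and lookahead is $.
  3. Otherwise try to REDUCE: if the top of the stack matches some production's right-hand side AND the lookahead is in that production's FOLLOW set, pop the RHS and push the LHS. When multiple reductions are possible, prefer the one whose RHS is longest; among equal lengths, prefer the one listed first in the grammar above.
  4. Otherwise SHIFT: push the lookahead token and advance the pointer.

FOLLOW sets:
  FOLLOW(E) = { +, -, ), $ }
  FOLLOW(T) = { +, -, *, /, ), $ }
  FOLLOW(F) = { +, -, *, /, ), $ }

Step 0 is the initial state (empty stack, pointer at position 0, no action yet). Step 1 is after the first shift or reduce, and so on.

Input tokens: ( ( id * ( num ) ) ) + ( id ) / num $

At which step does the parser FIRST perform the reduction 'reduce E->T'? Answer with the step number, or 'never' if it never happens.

Answer: 11

Derivation:
Step 1: shift (. Stack=[(] ptr=1 lookahead=( remaining=[( id * ( num ) ) ) + ( id ) / num $]
Step 2: shift (. Stack=[( (] ptr=2 lookahead=id remaining=[id * ( num ) ) ) + ( id ) / num $]
Step 3: shift id. Stack=[( ( id] ptr=3 lookahead=* remaining=[* ( num ) ) ) + ( id ) / num $]
Step 4: reduce F->id. Stack=[( ( F] ptr=3 lookahead=* remaining=[* ( num ) ) ) + ( id ) / num $]
Step 5: reduce T->F. Stack=[( ( T] ptr=3 lookahead=* remaining=[* ( num ) ) ) + ( id ) / num $]
Step 6: shift *. Stack=[( ( T *] ptr=4 lookahead=( remaining=[( num ) ) ) + ( id ) / num $]
Step 7: shift (. Stack=[( ( T * (] ptr=5 lookahead=num remaining=[num ) ) ) + ( id ) / num $]
Step 8: shift num. Stack=[( ( T * ( num] ptr=6 lookahead=) remaining=[) ) ) + ( id ) / num $]
Step 9: reduce F->num. Stack=[( ( T * ( F] ptr=6 lookahead=) remaining=[) ) ) + ( id ) / num $]
Step 10: reduce T->F. Stack=[( ( T * ( T] ptr=6 lookahead=) remaining=[) ) ) + ( id ) / num $]
Step 11: reduce E->T. Stack=[( ( T * ( E] ptr=6 lookahead=) remaining=[) ) ) + ( id ) / num $]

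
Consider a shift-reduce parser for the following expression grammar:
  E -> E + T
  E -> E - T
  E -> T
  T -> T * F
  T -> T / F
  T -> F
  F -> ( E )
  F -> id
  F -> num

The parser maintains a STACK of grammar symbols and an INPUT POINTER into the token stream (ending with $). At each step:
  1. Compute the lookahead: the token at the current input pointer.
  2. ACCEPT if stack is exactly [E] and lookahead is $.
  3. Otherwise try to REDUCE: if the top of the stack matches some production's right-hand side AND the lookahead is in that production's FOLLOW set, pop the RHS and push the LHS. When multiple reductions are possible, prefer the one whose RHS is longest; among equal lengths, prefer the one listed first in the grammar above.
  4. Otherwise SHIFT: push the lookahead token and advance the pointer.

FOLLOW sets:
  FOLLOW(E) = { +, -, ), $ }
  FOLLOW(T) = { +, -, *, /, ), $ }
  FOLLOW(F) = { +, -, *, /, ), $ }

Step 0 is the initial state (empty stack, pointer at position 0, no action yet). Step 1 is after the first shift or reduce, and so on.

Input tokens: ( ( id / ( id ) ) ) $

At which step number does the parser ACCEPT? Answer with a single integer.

Answer: 24

Derivation:
Step 1: shift (. Stack=[(] ptr=1 lookahead=( remaining=[( id / ( id ) ) ) $]
Step 2: shift (. Stack=[( (] ptr=2 lookahead=id remaining=[id / ( id ) ) ) $]
Step 3: shift id. Stack=[( ( id] ptr=3 lookahead=/ remaining=[/ ( id ) ) ) $]
Step 4: reduce F->id. Stack=[( ( F] ptr=3 lookahead=/ remaining=[/ ( id ) ) ) $]
Step 5: reduce T->F. Stack=[( ( T] ptr=3 lookahead=/ remaining=[/ ( id ) ) ) $]
Step 6: shift /. Stack=[( ( T /] ptr=4 lookahead=( remaining=[( id ) ) ) $]
Step 7: shift (. Stack=[( ( T / (] ptr=5 lookahead=id remaining=[id ) ) ) $]
Step 8: shift id. Stack=[( ( T / ( id] ptr=6 lookahead=) remaining=[) ) ) $]
Step 9: reduce F->id. Stack=[( ( T / ( F] ptr=6 lookahead=) remaining=[) ) ) $]
Step 10: reduce T->F. Stack=[( ( T / ( T] ptr=6 lookahead=) remaining=[) ) ) $]
Step 11: reduce E->T. Stack=[( ( T / ( E] ptr=6 lookahead=) remaining=[) ) ) $]
Step 12: shift ). Stack=[( ( T / ( E )] ptr=7 lookahead=) remaining=[) ) $]
Step 13: reduce F->( E ). Stack=[( ( T / F] ptr=7 lookahead=) remaining=[) ) $]
Step 14: reduce T->T / F. Stack=[( ( T] ptr=7 lookahead=) remaining=[) ) $]
Step 15: reduce E->T. Stack=[( ( E] ptr=7 lookahead=) remaining=[) ) $]
Step 16: shift ). Stack=[( ( E )] ptr=8 lookahead=) remaining=[) $]
Step 17: reduce F->( E ). Stack=[( F] ptr=8 lookahead=) remaining=[) $]
Step 18: reduce T->F. Stack=[( T] ptr=8 lookahead=) remaining=[) $]
Step 19: reduce E->T. Stack=[( E] ptr=8 lookahead=) remaining=[) $]
Step 20: shift ). Stack=[( E )] ptr=9 lookahead=$ remaining=[$]
Step 21: reduce F->( E ). Stack=[F] ptr=9 lookahead=$ remaining=[$]
Step 22: reduce T->F. Stack=[T] ptr=9 lookahead=$ remaining=[$]
Step 23: reduce E->T. Stack=[E] ptr=9 lookahead=$ remaining=[$]
Step 24: accept. Stack=[E] ptr=9 lookahead=$ remaining=[$]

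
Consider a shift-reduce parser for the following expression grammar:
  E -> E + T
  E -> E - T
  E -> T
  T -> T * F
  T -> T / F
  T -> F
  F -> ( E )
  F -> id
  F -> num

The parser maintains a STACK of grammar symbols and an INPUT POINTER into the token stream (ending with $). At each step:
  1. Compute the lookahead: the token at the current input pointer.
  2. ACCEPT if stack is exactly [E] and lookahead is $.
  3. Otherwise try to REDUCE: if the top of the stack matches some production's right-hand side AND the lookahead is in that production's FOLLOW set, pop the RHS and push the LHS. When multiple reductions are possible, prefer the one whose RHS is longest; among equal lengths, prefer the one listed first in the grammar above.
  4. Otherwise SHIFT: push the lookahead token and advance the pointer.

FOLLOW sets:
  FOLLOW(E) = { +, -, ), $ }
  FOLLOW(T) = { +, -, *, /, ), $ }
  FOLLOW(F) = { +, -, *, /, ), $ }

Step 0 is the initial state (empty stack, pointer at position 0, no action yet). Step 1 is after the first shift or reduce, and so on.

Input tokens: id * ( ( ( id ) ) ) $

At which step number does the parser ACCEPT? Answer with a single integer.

Answer: 24

Derivation:
Step 1: shift id. Stack=[id] ptr=1 lookahead=* remaining=[* ( ( ( id ) ) ) $]
Step 2: reduce F->id. Stack=[F] ptr=1 lookahead=* remaining=[* ( ( ( id ) ) ) $]
Step 3: reduce T->F. Stack=[T] ptr=1 lookahead=* remaining=[* ( ( ( id ) ) ) $]
Step 4: shift *. Stack=[T *] ptr=2 lookahead=( remaining=[( ( ( id ) ) ) $]
Step 5: shift (. Stack=[T * (] ptr=3 lookahead=( remaining=[( ( id ) ) ) $]
Step 6: shift (. Stack=[T * ( (] ptr=4 lookahead=( remaining=[( id ) ) ) $]
Step 7: shift (. Stack=[T * ( ( (] ptr=5 lookahead=id remaining=[id ) ) ) $]
Step 8: shift id. Stack=[T * ( ( ( id] ptr=6 lookahead=) remaining=[) ) ) $]
Step 9: reduce F->id. Stack=[T * ( ( ( F] ptr=6 lookahead=) remaining=[) ) ) $]
Step 10: reduce T->F. Stack=[T * ( ( ( T] ptr=6 lookahead=) remaining=[) ) ) $]
Step 11: reduce E->T. Stack=[T * ( ( ( E] ptr=6 lookahead=) remaining=[) ) ) $]
Step 12: shift ). Stack=[T * ( ( ( E )] ptr=7 lookahead=) remaining=[) ) $]
Step 13: reduce F->( E ). Stack=[T * ( ( F] ptr=7 lookahead=) remaining=[) ) $]
Step 14: reduce T->F. Stack=[T * ( ( T] ptr=7 lookahead=) remaining=[) ) $]
Step 15: reduce E->T. Stack=[T * ( ( E] ptr=7 lookahead=) remaining=[) ) $]
Step 16: shift ). Stack=[T * ( ( E )] ptr=8 lookahead=) remaining=[) $]
Step 17: reduce F->( E ). Stack=[T * ( F] ptr=8 lookahead=) remaining=[) $]
Step 18: reduce T->F. Stack=[T * ( T] ptr=8 lookahead=) remaining=[) $]
Step 19: reduce E->T. Stack=[T * ( E] ptr=8 lookahead=) remaining=[) $]
Step 20: shift ). Stack=[T * ( E )] ptr=9 lookahead=$ remaining=[$]
Step 21: reduce F->( E ). Stack=[T * F] ptr=9 lookahead=$ remaining=[$]
Step 22: reduce T->T * F. Stack=[T] ptr=9 lookahead=$ remaining=[$]
Step 23: reduce E->T. Stack=[E] ptr=9 lookahead=$ remaining=[$]
Step 24: accept. Stack=[E] ptr=9 lookahead=$ remaining=[$]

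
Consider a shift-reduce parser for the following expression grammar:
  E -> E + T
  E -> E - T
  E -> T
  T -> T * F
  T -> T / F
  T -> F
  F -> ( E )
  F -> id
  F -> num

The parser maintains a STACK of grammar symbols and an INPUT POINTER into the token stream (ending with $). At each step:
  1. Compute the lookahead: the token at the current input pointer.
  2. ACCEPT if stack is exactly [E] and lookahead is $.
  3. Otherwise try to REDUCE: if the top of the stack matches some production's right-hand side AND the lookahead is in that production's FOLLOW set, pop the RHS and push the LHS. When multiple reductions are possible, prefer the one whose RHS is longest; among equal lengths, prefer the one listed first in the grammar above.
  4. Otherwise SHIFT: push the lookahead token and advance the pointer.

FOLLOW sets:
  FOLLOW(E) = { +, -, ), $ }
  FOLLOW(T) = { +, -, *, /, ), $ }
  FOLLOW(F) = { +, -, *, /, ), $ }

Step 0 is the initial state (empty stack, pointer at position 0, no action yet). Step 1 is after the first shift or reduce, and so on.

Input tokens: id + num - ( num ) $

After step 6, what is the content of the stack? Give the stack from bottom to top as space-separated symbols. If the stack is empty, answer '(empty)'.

Step 1: shift id. Stack=[id] ptr=1 lookahead=+ remaining=[+ num - ( num ) $]
Step 2: reduce F->id. Stack=[F] ptr=1 lookahead=+ remaining=[+ num - ( num ) $]
Step 3: reduce T->F. Stack=[T] ptr=1 lookahead=+ remaining=[+ num - ( num ) $]
Step 4: reduce E->T. Stack=[E] ptr=1 lookahead=+ remaining=[+ num - ( num ) $]
Step 5: shift +. Stack=[E +] ptr=2 lookahead=num remaining=[num - ( num ) $]
Step 6: shift num. Stack=[E + num] ptr=3 lookahead=- remaining=[- ( num ) $]

Answer: E + num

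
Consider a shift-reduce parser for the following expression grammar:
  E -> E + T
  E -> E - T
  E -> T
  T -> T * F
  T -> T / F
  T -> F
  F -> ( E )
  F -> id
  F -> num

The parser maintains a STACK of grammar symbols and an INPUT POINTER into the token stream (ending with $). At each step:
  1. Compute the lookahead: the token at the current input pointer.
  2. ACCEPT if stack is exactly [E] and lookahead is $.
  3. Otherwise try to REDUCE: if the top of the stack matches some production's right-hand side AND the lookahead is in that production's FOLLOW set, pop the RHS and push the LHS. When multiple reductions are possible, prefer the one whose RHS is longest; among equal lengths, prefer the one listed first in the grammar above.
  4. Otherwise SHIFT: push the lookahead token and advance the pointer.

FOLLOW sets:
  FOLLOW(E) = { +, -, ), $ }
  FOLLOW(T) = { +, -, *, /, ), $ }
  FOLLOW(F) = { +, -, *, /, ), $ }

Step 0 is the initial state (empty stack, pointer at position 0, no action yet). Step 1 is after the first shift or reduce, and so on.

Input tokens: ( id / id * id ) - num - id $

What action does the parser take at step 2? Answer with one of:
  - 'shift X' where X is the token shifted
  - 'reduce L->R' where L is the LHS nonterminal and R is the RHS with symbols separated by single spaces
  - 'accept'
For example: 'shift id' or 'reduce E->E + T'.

Answer: shift id

Derivation:
Step 1: shift (. Stack=[(] ptr=1 lookahead=id remaining=[id / id * id ) - num - id $]
Step 2: shift id. Stack=[( id] ptr=2 lookahead=/ remaining=[/ id * id ) - num - id $]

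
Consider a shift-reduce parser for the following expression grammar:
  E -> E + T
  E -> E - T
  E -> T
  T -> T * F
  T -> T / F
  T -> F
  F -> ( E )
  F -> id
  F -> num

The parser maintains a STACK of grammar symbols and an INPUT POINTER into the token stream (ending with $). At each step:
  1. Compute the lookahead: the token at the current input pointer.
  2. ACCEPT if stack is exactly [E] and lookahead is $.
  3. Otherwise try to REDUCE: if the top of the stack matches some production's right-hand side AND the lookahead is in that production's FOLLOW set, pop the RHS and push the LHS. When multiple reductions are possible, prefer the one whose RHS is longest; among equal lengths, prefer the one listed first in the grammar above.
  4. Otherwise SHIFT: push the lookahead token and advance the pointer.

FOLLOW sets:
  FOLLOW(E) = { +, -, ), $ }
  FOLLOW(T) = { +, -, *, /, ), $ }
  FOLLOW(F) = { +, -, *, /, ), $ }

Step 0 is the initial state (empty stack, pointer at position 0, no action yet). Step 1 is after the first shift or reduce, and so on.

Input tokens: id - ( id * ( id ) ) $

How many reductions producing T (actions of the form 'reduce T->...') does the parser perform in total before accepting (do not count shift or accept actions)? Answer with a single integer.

Step 1: shift id. Stack=[id] ptr=1 lookahead=- remaining=[- ( id * ( id ) ) $]
Step 2: reduce F->id. Stack=[F] ptr=1 lookahead=- remaining=[- ( id * ( id ) ) $]
Step 3: reduce T->F. Stack=[T] ptr=1 lookahead=- remaining=[- ( id * ( id ) ) $]
Step 4: reduce E->T. Stack=[E] ptr=1 lookahead=- remaining=[- ( id * ( id ) ) $]
Step 5: shift -. Stack=[E -] ptr=2 lookahead=( remaining=[( id * ( id ) ) $]
Step 6: shift (. Stack=[E - (] ptr=3 lookahead=id remaining=[id * ( id ) ) $]
Step 7: shift id. Stack=[E - ( id] ptr=4 lookahead=* remaining=[* ( id ) ) $]
Step 8: reduce F->id. Stack=[E - ( F] ptr=4 lookahead=* remaining=[* ( id ) ) $]
Step 9: reduce T->F. Stack=[E - ( T] ptr=4 lookahead=* remaining=[* ( id ) ) $]
Step 10: shift *. Stack=[E - ( T *] ptr=5 lookahead=( remaining=[( id ) ) $]
Step 11: shift (. Stack=[E - ( T * (] ptr=6 lookahead=id remaining=[id ) ) $]
Step 12: shift id. Stack=[E - ( T * ( id] ptr=7 lookahead=) remaining=[) ) $]
Step 13: reduce F->id. Stack=[E - ( T * ( F] ptr=7 lookahead=) remaining=[) ) $]
Step 14: reduce T->F. Stack=[E - ( T * ( T] ptr=7 lookahead=) remaining=[) ) $]
Step 15: reduce E->T. Stack=[E - ( T * ( E] ptr=7 lookahead=) remaining=[) ) $]
Step 16: shift ). Stack=[E - ( T * ( E )] ptr=8 lookahead=) remaining=[) $]
Step 17: reduce F->( E ). Stack=[E - ( T * F] ptr=8 lookahead=) remaining=[) $]
Step 18: reduce T->T * F. Stack=[E - ( T] ptr=8 lookahead=) remaining=[) $]
Step 19: reduce E->T. Stack=[E - ( E] ptr=8 lookahead=) remaining=[) $]
Step 20: shift ). Stack=[E - ( E )] ptr=9 lookahead=$ remaining=[$]
Step 21: reduce F->( E ). Stack=[E - F] ptr=9 lookahead=$ remaining=[$]
Step 22: reduce T->F. Stack=[E - T] ptr=9 lookahead=$ remaining=[$]
Step 23: reduce E->E - T. Stack=[E] ptr=9 lookahead=$ remaining=[$]
Step 24: accept. Stack=[E] ptr=9 lookahead=$ remaining=[$]

Answer: 5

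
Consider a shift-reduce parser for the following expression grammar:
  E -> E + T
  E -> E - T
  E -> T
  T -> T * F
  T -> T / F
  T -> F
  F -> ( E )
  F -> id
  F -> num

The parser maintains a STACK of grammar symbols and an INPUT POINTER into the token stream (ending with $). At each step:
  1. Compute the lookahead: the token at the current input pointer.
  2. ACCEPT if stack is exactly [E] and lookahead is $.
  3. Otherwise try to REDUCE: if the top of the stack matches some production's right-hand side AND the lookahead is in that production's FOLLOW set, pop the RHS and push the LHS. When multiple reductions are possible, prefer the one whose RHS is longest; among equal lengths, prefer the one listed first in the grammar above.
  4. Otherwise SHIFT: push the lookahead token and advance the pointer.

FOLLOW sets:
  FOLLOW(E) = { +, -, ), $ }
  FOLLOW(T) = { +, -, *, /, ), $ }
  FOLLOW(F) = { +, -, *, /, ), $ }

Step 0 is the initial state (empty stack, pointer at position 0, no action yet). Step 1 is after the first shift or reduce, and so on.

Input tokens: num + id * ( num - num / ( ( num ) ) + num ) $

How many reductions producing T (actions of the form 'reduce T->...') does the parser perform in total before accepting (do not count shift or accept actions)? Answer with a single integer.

Step 1: shift num. Stack=[num] ptr=1 lookahead=+ remaining=[+ id * ( num - num / ( ( num ) ) + num ) $]
Step 2: reduce F->num. Stack=[F] ptr=1 lookahead=+ remaining=[+ id * ( num - num / ( ( num ) ) + num ) $]
Step 3: reduce T->F. Stack=[T] ptr=1 lookahead=+ remaining=[+ id * ( num - num / ( ( num ) ) + num ) $]
Step 4: reduce E->T. Stack=[E] ptr=1 lookahead=+ remaining=[+ id * ( num - num / ( ( num ) ) + num ) $]
Step 5: shift +. Stack=[E +] ptr=2 lookahead=id remaining=[id * ( num - num / ( ( num ) ) + num ) $]
Step 6: shift id. Stack=[E + id] ptr=3 lookahead=* remaining=[* ( num - num / ( ( num ) ) + num ) $]
Step 7: reduce F->id. Stack=[E + F] ptr=3 lookahead=* remaining=[* ( num - num / ( ( num ) ) + num ) $]
Step 8: reduce T->F. Stack=[E + T] ptr=3 lookahead=* remaining=[* ( num - num / ( ( num ) ) + num ) $]
Step 9: shift *. Stack=[E + T *] ptr=4 lookahead=( remaining=[( num - num / ( ( num ) ) + num ) $]
Step 10: shift (. Stack=[E + T * (] ptr=5 lookahead=num remaining=[num - num / ( ( num ) ) + num ) $]
Step 11: shift num. Stack=[E + T * ( num] ptr=6 lookahead=- remaining=[- num / ( ( num ) ) + num ) $]
Step 12: reduce F->num. Stack=[E + T * ( F] ptr=6 lookahead=- remaining=[- num / ( ( num ) ) + num ) $]
Step 13: reduce T->F. Stack=[E + T * ( T] ptr=6 lookahead=- remaining=[- num / ( ( num ) ) + num ) $]
Step 14: reduce E->T. Stack=[E + T * ( E] ptr=6 lookahead=- remaining=[- num / ( ( num ) ) + num ) $]
Step 15: shift -. Stack=[E + T * ( E -] ptr=7 lookahead=num remaining=[num / ( ( num ) ) + num ) $]
Step 16: shift num. Stack=[E + T * ( E - num] ptr=8 lookahead=/ remaining=[/ ( ( num ) ) + num ) $]
Step 17: reduce F->num. Stack=[E + T * ( E - F] ptr=8 lookahead=/ remaining=[/ ( ( num ) ) + num ) $]
Step 18: reduce T->F. Stack=[E + T * ( E - T] ptr=8 lookahead=/ remaining=[/ ( ( num ) ) + num ) $]
Step 19: shift /. Stack=[E + T * ( E - T /] ptr=9 lookahead=( remaining=[( ( num ) ) + num ) $]
Step 20: shift (. Stack=[E + T * ( E - T / (] ptr=10 lookahead=( remaining=[( num ) ) + num ) $]
Step 21: shift (. Stack=[E + T * ( E - T / ( (] ptr=11 lookahead=num remaining=[num ) ) + num ) $]
Step 22: shift num. Stack=[E + T * ( E - T / ( ( num] ptr=12 lookahead=) remaining=[) ) + num ) $]
Step 23: reduce F->num. Stack=[E + T * ( E - T / ( ( F] ptr=12 lookahead=) remaining=[) ) + num ) $]
Step 24: reduce T->F. Stack=[E + T * ( E - T / ( ( T] ptr=12 lookahead=) remaining=[) ) + num ) $]
Step 25: reduce E->T. Stack=[E + T * ( E - T / ( ( E] ptr=12 lookahead=) remaining=[) ) + num ) $]
Step 26: shift ). Stack=[E + T * ( E - T / ( ( E )] ptr=13 lookahead=) remaining=[) + num ) $]
Step 27: reduce F->( E ). Stack=[E + T * ( E - T / ( F] ptr=13 lookahead=) remaining=[) + num ) $]
Step 28: reduce T->F. Stack=[E + T * ( E - T / ( T] ptr=13 lookahead=) remaining=[) + num ) $]
Step 29: reduce E->T. Stack=[E + T * ( E - T / ( E] ptr=13 lookahead=) remaining=[) + num ) $]
Step 30: shift ). Stack=[E + T * ( E - T / ( E )] ptr=14 lookahead=+ remaining=[+ num ) $]
Step 31: reduce F->( E ). Stack=[E + T * ( E - T / F] ptr=14 lookahead=+ remaining=[+ num ) $]
Step 32: reduce T->T / F. Stack=[E + T * ( E - T] ptr=14 lookahead=+ remaining=[+ num ) $]
Step 33: reduce E->E - T. Stack=[E + T * ( E] ptr=14 lookahead=+ remaining=[+ num ) $]
Step 34: shift +. Stack=[E + T * ( E +] ptr=15 lookahead=num remaining=[num ) $]
Step 35: shift num. Stack=[E + T * ( E + num] ptr=16 lookahead=) remaining=[) $]
Step 36: reduce F->num. Stack=[E + T * ( E + F] ptr=16 lookahead=) remaining=[) $]
Step 37: reduce T->F. Stack=[E + T * ( E + T] ptr=16 lookahead=) remaining=[) $]
Step 38: reduce E->E + T. Stack=[E + T * ( E] ptr=16 lookahead=) remaining=[) $]
Step 39: shift ). Stack=[E + T * ( E )] ptr=17 lookahead=$ remaining=[$]
Step 40: reduce F->( E ). Stack=[E + T * F] ptr=17 lookahead=$ remaining=[$]
Step 41: reduce T->T * F. Stack=[E + T] ptr=17 lookahead=$ remaining=[$]
Step 42: reduce E->E + T. Stack=[E] ptr=17 lookahead=$ remaining=[$]
Step 43: accept. Stack=[E] ptr=17 lookahead=$ remaining=[$]

Answer: 9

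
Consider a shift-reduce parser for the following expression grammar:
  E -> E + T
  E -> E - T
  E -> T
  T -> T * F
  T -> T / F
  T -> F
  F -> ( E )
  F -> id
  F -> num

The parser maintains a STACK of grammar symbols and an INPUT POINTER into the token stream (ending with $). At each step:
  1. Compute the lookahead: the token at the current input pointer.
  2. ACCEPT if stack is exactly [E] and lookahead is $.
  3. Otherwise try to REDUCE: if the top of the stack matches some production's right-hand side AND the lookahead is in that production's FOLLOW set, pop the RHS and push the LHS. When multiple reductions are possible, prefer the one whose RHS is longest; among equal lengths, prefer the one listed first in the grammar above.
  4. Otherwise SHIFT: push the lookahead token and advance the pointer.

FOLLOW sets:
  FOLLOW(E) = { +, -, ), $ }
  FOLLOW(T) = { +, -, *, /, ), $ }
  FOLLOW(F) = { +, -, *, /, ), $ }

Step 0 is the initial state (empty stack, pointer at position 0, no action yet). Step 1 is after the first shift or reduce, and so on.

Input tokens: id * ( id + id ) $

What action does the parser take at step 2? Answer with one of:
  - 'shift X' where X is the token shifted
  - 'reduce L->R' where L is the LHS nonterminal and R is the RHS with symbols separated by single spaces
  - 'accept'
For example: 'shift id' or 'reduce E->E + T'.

Answer: reduce F->id

Derivation:
Step 1: shift id. Stack=[id] ptr=1 lookahead=* remaining=[* ( id + id ) $]
Step 2: reduce F->id. Stack=[F] ptr=1 lookahead=* remaining=[* ( id + id ) $]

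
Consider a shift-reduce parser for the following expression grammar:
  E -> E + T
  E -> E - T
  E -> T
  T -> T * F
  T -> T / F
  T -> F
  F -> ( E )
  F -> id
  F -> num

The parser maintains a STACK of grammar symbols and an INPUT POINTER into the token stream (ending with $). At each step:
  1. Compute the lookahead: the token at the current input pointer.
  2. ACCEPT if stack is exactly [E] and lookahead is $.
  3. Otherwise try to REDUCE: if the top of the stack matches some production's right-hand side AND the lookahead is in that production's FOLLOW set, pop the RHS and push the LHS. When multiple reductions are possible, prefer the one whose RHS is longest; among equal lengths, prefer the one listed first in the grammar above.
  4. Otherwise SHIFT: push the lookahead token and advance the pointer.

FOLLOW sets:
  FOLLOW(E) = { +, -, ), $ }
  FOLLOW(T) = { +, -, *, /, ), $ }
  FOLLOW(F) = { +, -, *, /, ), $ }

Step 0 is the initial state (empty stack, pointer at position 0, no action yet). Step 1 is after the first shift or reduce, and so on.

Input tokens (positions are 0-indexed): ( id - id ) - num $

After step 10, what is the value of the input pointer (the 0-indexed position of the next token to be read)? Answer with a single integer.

Step 1: shift (. Stack=[(] ptr=1 lookahead=id remaining=[id - id ) - num $]
Step 2: shift id. Stack=[( id] ptr=2 lookahead=- remaining=[- id ) - num $]
Step 3: reduce F->id. Stack=[( F] ptr=2 lookahead=- remaining=[- id ) - num $]
Step 4: reduce T->F. Stack=[( T] ptr=2 lookahead=- remaining=[- id ) - num $]
Step 5: reduce E->T. Stack=[( E] ptr=2 lookahead=- remaining=[- id ) - num $]
Step 6: shift -. Stack=[( E -] ptr=3 lookahead=id remaining=[id ) - num $]
Step 7: shift id. Stack=[( E - id] ptr=4 lookahead=) remaining=[) - num $]
Step 8: reduce F->id. Stack=[( E - F] ptr=4 lookahead=) remaining=[) - num $]
Step 9: reduce T->F. Stack=[( E - T] ptr=4 lookahead=) remaining=[) - num $]
Step 10: reduce E->E - T. Stack=[( E] ptr=4 lookahead=) remaining=[) - num $]

Answer: 4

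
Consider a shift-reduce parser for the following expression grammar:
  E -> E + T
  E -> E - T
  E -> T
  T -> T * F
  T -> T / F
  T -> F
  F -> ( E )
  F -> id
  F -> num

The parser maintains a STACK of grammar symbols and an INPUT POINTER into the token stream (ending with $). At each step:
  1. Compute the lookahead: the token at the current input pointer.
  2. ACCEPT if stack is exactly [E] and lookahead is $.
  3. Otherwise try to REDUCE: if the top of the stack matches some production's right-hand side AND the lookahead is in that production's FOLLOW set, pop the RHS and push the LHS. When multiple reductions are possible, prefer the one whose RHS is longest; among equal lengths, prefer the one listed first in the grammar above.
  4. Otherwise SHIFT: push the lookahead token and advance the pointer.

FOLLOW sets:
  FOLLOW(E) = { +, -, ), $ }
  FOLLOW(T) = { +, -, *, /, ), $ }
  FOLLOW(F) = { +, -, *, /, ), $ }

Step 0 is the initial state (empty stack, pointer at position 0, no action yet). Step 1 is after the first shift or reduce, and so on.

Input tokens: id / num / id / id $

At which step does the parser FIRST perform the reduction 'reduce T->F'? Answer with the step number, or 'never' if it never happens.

Answer: 3

Derivation:
Step 1: shift id. Stack=[id] ptr=1 lookahead=/ remaining=[/ num / id / id $]
Step 2: reduce F->id. Stack=[F] ptr=1 lookahead=/ remaining=[/ num / id / id $]
Step 3: reduce T->F. Stack=[T] ptr=1 lookahead=/ remaining=[/ num / id / id $]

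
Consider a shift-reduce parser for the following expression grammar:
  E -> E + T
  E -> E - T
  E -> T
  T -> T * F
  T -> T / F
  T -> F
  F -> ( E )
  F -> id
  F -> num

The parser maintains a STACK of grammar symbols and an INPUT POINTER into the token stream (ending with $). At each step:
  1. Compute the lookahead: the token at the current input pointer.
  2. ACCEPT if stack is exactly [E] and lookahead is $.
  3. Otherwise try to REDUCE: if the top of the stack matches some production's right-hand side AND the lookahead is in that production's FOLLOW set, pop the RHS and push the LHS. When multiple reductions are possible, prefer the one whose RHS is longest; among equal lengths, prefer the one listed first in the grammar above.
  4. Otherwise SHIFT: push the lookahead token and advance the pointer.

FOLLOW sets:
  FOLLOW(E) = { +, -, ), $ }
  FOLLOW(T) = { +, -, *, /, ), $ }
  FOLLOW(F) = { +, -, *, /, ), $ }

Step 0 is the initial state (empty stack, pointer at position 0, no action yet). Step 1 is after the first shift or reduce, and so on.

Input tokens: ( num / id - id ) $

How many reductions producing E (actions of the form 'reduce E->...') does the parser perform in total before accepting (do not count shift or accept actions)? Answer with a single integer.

Answer: 3

Derivation:
Step 1: shift (. Stack=[(] ptr=1 lookahead=num remaining=[num / id - id ) $]
Step 2: shift num. Stack=[( num] ptr=2 lookahead=/ remaining=[/ id - id ) $]
Step 3: reduce F->num. Stack=[( F] ptr=2 lookahead=/ remaining=[/ id - id ) $]
Step 4: reduce T->F. Stack=[( T] ptr=2 lookahead=/ remaining=[/ id - id ) $]
Step 5: shift /. Stack=[( T /] ptr=3 lookahead=id remaining=[id - id ) $]
Step 6: shift id. Stack=[( T / id] ptr=4 lookahead=- remaining=[- id ) $]
Step 7: reduce F->id. Stack=[( T / F] ptr=4 lookahead=- remaining=[- id ) $]
Step 8: reduce T->T / F. Stack=[( T] ptr=4 lookahead=- remaining=[- id ) $]
Step 9: reduce E->T. Stack=[( E] ptr=4 lookahead=- remaining=[- id ) $]
Step 10: shift -. Stack=[( E -] ptr=5 lookahead=id remaining=[id ) $]
Step 11: shift id. Stack=[( E - id] ptr=6 lookahead=) remaining=[) $]
Step 12: reduce F->id. Stack=[( E - F] ptr=6 lookahead=) remaining=[) $]
Step 13: reduce T->F. Stack=[( E - T] ptr=6 lookahead=) remaining=[) $]
Step 14: reduce E->E - T. Stack=[( E] ptr=6 lookahead=) remaining=[) $]
Step 15: shift ). Stack=[( E )] ptr=7 lookahead=$ remaining=[$]
Step 16: reduce F->( E ). Stack=[F] ptr=7 lookahead=$ remaining=[$]
Step 17: reduce T->F. Stack=[T] ptr=7 lookahead=$ remaining=[$]
Step 18: reduce E->T. Stack=[E] ptr=7 lookahead=$ remaining=[$]
Step 19: accept. Stack=[E] ptr=7 lookahead=$ remaining=[$]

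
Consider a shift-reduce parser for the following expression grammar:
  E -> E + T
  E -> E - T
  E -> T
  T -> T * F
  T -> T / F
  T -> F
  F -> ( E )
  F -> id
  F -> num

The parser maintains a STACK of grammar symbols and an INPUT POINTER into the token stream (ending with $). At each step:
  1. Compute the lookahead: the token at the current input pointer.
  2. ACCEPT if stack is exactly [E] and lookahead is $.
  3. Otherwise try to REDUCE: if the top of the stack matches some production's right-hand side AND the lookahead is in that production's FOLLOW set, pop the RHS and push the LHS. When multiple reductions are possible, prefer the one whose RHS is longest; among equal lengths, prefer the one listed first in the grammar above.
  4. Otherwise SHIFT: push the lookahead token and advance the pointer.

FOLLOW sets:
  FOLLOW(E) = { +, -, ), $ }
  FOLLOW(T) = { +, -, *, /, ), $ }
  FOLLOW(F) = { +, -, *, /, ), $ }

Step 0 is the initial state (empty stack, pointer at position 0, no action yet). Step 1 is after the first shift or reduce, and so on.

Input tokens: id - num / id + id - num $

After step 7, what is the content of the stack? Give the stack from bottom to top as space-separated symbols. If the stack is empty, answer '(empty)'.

Step 1: shift id. Stack=[id] ptr=1 lookahead=- remaining=[- num / id + id - num $]
Step 2: reduce F->id. Stack=[F] ptr=1 lookahead=- remaining=[- num / id + id - num $]
Step 3: reduce T->F. Stack=[T] ptr=1 lookahead=- remaining=[- num / id + id - num $]
Step 4: reduce E->T. Stack=[E] ptr=1 lookahead=- remaining=[- num / id + id - num $]
Step 5: shift -. Stack=[E -] ptr=2 lookahead=num remaining=[num / id + id - num $]
Step 6: shift num. Stack=[E - num] ptr=3 lookahead=/ remaining=[/ id + id - num $]
Step 7: reduce F->num. Stack=[E - F] ptr=3 lookahead=/ remaining=[/ id + id - num $]

Answer: E - F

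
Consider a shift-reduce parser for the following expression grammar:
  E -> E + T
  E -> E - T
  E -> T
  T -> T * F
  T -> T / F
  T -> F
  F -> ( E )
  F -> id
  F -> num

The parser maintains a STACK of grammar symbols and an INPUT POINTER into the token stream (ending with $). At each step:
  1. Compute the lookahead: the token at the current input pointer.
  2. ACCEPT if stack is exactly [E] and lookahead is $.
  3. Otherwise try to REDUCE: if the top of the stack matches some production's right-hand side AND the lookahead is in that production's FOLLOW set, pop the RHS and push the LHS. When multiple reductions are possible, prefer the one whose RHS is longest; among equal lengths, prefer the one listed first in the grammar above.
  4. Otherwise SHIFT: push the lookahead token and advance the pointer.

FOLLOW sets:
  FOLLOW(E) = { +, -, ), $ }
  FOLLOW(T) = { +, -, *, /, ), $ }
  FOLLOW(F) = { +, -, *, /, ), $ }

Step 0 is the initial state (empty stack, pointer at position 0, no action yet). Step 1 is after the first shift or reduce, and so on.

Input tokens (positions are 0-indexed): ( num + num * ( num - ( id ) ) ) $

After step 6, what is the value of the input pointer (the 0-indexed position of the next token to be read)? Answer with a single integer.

Step 1: shift (. Stack=[(] ptr=1 lookahead=num remaining=[num + num * ( num - ( id ) ) ) $]
Step 2: shift num. Stack=[( num] ptr=2 lookahead=+ remaining=[+ num * ( num - ( id ) ) ) $]
Step 3: reduce F->num. Stack=[( F] ptr=2 lookahead=+ remaining=[+ num * ( num - ( id ) ) ) $]
Step 4: reduce T->F. Stack=[( T] ptr=2 lookahead=+ remaining=[+ num * ( num - ( id ) ) ) $]
Step 5: reduce E->T. Stack=[( E] ptr=2 lookahead=+ remaining=[+ num * ( num - ( id ) ) ) $]
Step 6: shift +. Stack=[( E +] ptr=3 lookahead=num remaining=[num * ( num - ( id ) ) ) $]

Answer: 3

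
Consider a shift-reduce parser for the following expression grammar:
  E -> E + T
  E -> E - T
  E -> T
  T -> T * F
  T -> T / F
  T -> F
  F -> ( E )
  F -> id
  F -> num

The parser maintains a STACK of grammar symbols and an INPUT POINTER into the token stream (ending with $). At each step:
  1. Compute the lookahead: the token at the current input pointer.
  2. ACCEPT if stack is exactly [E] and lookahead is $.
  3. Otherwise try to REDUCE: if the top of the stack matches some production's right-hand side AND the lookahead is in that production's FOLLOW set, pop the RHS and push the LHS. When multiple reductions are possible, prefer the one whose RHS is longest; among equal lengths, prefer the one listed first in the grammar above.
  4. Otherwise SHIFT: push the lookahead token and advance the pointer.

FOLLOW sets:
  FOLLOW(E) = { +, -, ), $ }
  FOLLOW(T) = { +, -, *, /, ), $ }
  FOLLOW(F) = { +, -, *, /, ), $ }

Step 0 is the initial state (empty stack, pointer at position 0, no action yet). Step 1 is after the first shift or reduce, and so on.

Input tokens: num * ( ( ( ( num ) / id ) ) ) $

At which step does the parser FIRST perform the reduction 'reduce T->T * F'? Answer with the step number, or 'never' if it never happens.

Step 1: shift num. Stack=[num] ptr=1 lookahead=* remaining=[* ( ( ( ( num ) / id ) ) ) $]
Step 2: reduce F->num. Stack=[F] ptr=1 lookahead=* remaining=[* ( ( ( ( num ) / id ) ) ) $]
Step 3: reduce T->F. Stack=[T] ptr=1 lookahead=* remaining=[* ( ( ( ( num ) / id ) ) ) $]
Step 4: shift *. Stack=[T *] ptr=2 lookahead=( remaining=[( ( ( ( num ) / id ) ) ) $]
Step 5: shift (. Stack=[T * (] ptr=3 lookahead=( remaining=[( ( ( num ) / id ) ) ) $]
Step 6: shift (. Stack=[T * ( (] ptr=4 lookahead=( remaining=[( ( num ) / id ) ) ) $]
Step 7: shift (. Stack=[T * ( ( (] ptr=5 lookahead=( remaining=[( num ) / id ) ) ) $]
Step 8: shift (. Stack=[T * ( ( ( (] ptr=6 lookahead=num remaining=[num ) / id ) ) ) $]
Step 9: shift num. Stack=[T * ( ( ( ( num] ptr=7 lookahead=) remaining=[) / id ) ) ) $]
Step 10: reduce F->num. Stack=[T * ( ( ( ( F] ptr=7 lookahead=) remaining=[) / id ) ) ) $]
Step 11: reduce T->F. Stack=[T * ( ( ( ( T] ptr=7 lookahead=) remaining=[) / id ) ) ) $]
Step 12: reduce E->T. Stack=[T * ( ( ( ( E] ptr=7 lookahead=) remaining=[) / id ) ) ) $]
Step 13: shift ). Stack=[T * ( ( ( ( E )] ptr=8 lookahead=/ remaining=[/ id ) ) ) $]
Step 14: reduce F->( E ). Stack=[T * ( ( ( F] ptr=8 lookahead=/ remaining=[/ id ) ) ) $]
Step 15: reduce T->F. Stack=[T * ( ( ( T] ptr=8 lookahead=/ remaining=[/ id ) ) ) $]
Step 16: shift /. Stack=[T * ( ( ( T /] ptr=9 lookahead=id remaining=[id ) ) ) $]
Step 17: shift id. Stack=[T * ( ( ( T / id] ptr=10 lookahead=) remaining=[) ) ) $]
Step 18: reduce F->id. Stack=[T * ( ( ( T / F] ptr=10 lookahead=) remaining=[) ) ) $]
Step 19: reduce T->T / F. Stack=[T * ( ( ( T] ptr=10 lookahead=) remaining=[) ) ) $]
Step 20: reduce E->T. Stack=[T * ( ( ( E] ptr=10 lookahead=) remaining=[) ) ) $]
Step 21: shift ). Stack=[T * ( ( ( E )] ptr=11 lookahead=) remaining=[) ) $]
Step 22: reduce F->( E ). Stack=[T * ( ( F] ptr=11 lookahead=) remaining=[) ) $]
Step 23: reduce T->F. Stack=[T * ( ( T] ptr=11 lookahead=) remaining=[) ) $]
Step 24: reduce E->T. Stack=[T * ( ( E] ptr=11 lookahead=) remaining=[) ) $]
Step 25: shift ). Stack=[T * ( ( E )] ptr=12 lookahead=) remaining=[) $]
Step 26: reduce F->( E ). Stack=[T * ( F] ptr=12 lookahead=) remaining=[) $]
Step 27: reduce T->F. Stack=[T * ( T] ptr=12 lookahead=) remaining=[) $]
Step 28: reduce E->T. Stack=[T * ( E] ptr=12 lookahead=) remaining=[) $]
Step 29: shift ). Stack=[T * ( E )] ptr=13 lookahead=$ remaining=[$]
Step 30: reduce F->( E ). Stack=[T * F] ptr=13 lookahead=$ remaining=[$]
Step 31: reduce T->T * F. Stack=[T] ptr=13 lookahead=$ remaining=[$]

Answer: 31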